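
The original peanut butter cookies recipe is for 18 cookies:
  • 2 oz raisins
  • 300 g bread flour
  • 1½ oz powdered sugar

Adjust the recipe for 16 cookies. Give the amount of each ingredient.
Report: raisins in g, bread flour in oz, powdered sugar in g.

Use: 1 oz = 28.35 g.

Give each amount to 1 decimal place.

raisins: 50.4 g; bread flour: 9.4 oz; powdered sugar: 37.8 g

Scaling factor: 16/18 = 8/9.
raisins: 2 oz × 8/9 × 28.35 g/oz = 50.4 g
bread flour: 300 g × 8/9 ÷ 28.35 g/oz ≈ 9.4 oz
powdered sugar: 1.5 oz × 8/9 × 28.35 g/oz = 37.8 g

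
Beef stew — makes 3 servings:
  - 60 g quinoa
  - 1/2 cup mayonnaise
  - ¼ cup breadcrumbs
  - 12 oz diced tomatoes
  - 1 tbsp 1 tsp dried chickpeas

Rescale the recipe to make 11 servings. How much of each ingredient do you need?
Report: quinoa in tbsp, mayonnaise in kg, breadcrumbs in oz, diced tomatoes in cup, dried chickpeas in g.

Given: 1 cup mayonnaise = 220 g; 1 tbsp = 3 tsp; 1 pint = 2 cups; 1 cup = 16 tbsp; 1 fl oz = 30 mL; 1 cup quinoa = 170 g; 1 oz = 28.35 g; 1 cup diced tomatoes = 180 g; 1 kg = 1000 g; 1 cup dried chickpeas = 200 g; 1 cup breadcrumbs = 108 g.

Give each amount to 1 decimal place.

quinoa: 20.7 tbsp; mayonnaise: 0.4 kg; breadcrumbs: 3.5 oz; diced tomatoes: 6.9 cup; dried chickpeas: 61.1 g

Scaling factor: 11/3.
quinoa: 60 g × 11/3 ÷ 170 g/cup × 16 tbsp/cup ≈ 20.7 tbsp
mayonnaise: 0.5 cup × 11/3 × 220 g/cup ÷ 1000 g/kg ≈ 0.4 kg
breadcrumbs: 0.25 cup × 11/3 × 108 g/cup ÷ 28.35 g/oz ≈ 3.5 oz
diced tomatoes: 12 oz × 11/3 × 28.35 g/oz ÷ 180 g/cup ≈ 6.9 cup
dried chickpeas: (1 tbsp + 1 tsp = 4/3 tbsp) × 11/3 ÷ 16 tbsp/cup × 200 g/cup ≈ 61.1 g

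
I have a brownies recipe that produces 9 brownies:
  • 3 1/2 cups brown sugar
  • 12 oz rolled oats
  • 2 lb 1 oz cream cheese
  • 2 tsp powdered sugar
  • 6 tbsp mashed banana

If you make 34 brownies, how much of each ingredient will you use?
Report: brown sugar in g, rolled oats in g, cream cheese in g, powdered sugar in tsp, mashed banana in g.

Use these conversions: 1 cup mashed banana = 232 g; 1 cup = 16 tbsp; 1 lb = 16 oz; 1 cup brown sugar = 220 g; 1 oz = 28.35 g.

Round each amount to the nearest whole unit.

brown sugar: 2909 g; rolled oats: 1285 g; cream cheese: 3534 g; powdered sugar: 8 tsp; mashed banana: 329 g

Scaling factor: 34/9.
brown sugar: 3.5 cup × 34/9 × 220 g/cup ≈ 2909 g
rolled oats: 12 oz × 34/9 × 28.35 g/oz ≈ 1285 g
cream cheese: (2 lb + 1 oz = 2.0625 lb) × 34/9 × 16 oz/lb × 28.35 g/oz ≈ 3534 g
powdered sugar: 2 tsp × 34/9 ≈ 8 tsp
mashed banana: 6 tbsp × 34/9 ÷ 16 tbsp/cup × 232 g/cup ≈ 329 g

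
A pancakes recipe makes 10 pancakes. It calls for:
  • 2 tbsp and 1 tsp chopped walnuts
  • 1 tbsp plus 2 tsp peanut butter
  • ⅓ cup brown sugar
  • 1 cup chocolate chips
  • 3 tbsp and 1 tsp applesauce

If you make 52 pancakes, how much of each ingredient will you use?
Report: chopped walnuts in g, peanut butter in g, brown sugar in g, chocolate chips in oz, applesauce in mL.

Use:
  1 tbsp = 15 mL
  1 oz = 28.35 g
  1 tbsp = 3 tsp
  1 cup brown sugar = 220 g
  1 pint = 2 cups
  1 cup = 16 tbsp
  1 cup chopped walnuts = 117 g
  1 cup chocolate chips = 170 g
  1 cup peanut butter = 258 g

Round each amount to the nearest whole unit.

Scaling factor: 52/10 = 26/5 = 5.2.
chopped walnuts: (2 tbsp + 1 tsp = 7/3 tbsp) × 26/5 ÷ 16 tbsp/cup × 117 g/cup ≈ 89 g
peanut butter: (1 tbsp + 2 tsp = 5/3 tbsp) × 26/5 ÷ 16 tbsp/cup × 258 g/cup ≈ 140 g
brown sugar: 1/3 cup × 26/5 × 220 g/cup ≈ 381 g
chocolate chips: 1 cup × 26/5 × 170 g/cup ÷ 28.35 g/oz ≈ 31 oz
applesauce: (3 tbsp + 1 tsp = 10/3 tbsp) × 26/5 × 15 mL/tbsp = 260 mL

chopped walnuts: 89 g; peanut butter: 140 g; brown sugar: 381 g; chocolate chips: 31 oz; applesauce: 260 mL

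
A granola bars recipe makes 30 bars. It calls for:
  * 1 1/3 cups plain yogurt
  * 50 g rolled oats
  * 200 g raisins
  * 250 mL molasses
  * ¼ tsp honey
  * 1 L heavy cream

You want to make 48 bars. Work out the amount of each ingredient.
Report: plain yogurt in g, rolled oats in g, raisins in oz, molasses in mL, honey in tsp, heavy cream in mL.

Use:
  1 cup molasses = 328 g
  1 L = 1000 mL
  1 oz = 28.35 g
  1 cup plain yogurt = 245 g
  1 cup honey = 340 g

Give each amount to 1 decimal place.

plain yogurt: 522.7 g; rolled oats: 80.0 g; raisins: 11.3 oz; molasses: 400.0 mL; honey: 0.4 tsp; heavy cream: 1600.0 mL

Scaling factor: 48/30 = 8/5 = 1.6.
plain yogurt: 4/3 cup × 8/5 × 245 g/cup ≈ 522.7 g
rolled oats: 50 g × 8/5 = 80.0 g
raisins: 200 g × 8/5 ÷ 28.35 g/oz ≈ 11.3 oz
molasses: 250 mL × 8/5 = 400.0 mL
honey: 0.25 tsp × 8/5 = 0.4 tsp
heavy cream: 1 L × 8/5 × 1000 mL/L = 1600.0 mL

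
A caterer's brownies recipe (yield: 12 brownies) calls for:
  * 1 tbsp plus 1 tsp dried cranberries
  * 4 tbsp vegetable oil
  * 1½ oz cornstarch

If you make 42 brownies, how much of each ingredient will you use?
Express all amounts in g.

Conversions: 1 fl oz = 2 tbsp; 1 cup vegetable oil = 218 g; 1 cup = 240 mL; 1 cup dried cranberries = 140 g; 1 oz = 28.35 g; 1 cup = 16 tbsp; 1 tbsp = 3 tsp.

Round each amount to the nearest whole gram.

dried cranberries: 41 g; vegetable oil: 191 g; cornstarch: 149 g

Scaling factor: 42/12 = 7/2 = 3.5.
dried cranberries: (1 tbsp + 1 tsp = 4/3 tbsp) × 7/2 ÷ 16 tbsp/cup × 140 g/cup ≈ 41 g
vegetable oil: 4 tbsp × 7/2 ÷ 16 tbsp/cup × 218 g/cup ≈ 191 g
cornstarch: 1.5 oz × 7/2 × 28.35 g/oz ≈ 149 g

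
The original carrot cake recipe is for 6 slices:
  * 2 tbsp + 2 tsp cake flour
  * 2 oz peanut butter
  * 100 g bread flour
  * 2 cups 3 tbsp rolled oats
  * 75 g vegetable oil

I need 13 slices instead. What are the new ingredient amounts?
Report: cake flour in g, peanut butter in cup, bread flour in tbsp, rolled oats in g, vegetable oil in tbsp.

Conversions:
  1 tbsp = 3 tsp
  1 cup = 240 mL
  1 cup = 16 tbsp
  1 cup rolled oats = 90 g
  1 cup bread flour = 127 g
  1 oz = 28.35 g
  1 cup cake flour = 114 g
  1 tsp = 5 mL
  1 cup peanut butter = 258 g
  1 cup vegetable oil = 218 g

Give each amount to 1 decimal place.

Scaling factor: 13/6.
cake flour: (2 tbsp + 2 tsp = 8/3 tbsp) × 13/6 ÷ 16 tbsp/cup × 114 g/cup ≈ 41.2 g
peanut butter: 2 oz × 13/6 × 28.35 g/oz ÷ 258 g/cup ≈ 0.5 cup
bread flour: 100 g × 13/6 ÷ 127 g/cup × 16 tbsp/cup ≈ 27.3 tbsp
rolled oats: (2 cup + 3 tbsp = 2.1875 cup) × 13/6 × 90 g/cup ≈ 426.6 g
vegetable oil: 75 g × 13/6 ÷ 218 g/cup × 16 tbsp/cup ≈ 11.9 tbsp

cake flour: 41.2 g; peanut butter: 0.5 cup; bread flour: 27.3 tbsp; rolled oats: 426.6 g; vegetable oil: 11.9 tbsp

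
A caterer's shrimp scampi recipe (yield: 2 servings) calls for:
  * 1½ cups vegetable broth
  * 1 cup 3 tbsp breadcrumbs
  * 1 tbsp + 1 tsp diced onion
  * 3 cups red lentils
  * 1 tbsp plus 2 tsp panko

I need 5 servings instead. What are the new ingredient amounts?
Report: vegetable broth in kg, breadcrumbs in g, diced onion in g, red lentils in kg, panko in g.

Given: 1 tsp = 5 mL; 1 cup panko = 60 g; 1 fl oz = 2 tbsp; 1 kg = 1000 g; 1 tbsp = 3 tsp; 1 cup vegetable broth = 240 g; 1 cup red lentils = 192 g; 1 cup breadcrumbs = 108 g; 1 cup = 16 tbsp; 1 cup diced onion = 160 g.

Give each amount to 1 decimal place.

vegetable broth: 0.9 kg; breadcrumbs: 320.6 g; diced onion: 33.3 g; red lentils: 1.4 kg; panko: 15.6 g

Scaling factor: 5/2 = 2.5.
vegetable broth: 1.5 cup × 5/2 × 240 g/cup ÷ 1000 g/kg = 0.9 kg
breadcrumbs: (1 cup + 3 tbsp = 1.1875 cup) × 5/2 × 108 g/cup ≈ 320.6 g
diced onion: (1 tbsp + 1 tsp = 4/3 tbsp) × 5/2 ÷ 16 tbsp/cup × 160 g/cup ≈ 33.3 g
red lentils: 3 cup × 5/2 × 192 g/cup ÷ 1000 g/kg ≈ 1.4 kg
panko: (1 tbsp + 2 tsp = 5/3 tbsp) × 5/2 ÷ 16 tbsp/cup × 60 g/cup ≈ 15.6 g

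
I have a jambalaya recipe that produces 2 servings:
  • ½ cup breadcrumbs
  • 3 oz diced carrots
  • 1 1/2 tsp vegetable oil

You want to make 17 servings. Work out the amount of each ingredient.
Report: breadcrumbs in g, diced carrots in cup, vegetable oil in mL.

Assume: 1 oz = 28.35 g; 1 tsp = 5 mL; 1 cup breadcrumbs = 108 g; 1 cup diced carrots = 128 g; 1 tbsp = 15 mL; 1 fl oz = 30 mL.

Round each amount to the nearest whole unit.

Scaling factor: 17/2 = 8.5.
breadcrumbs: 0.5 cup × 17/2 × 108 g/cup = 459 g
diced carrots: 3 oz × 17/2 × 28.35 g/oz ÷ 128 g/cup ≈ 6 cup
vegetable oil: 1.5 tsp × 17/2 × 5 mL/tsp ≈ 64 mL

breadcrumbs: 459 g; diced carrots: 6 cup; vegetable oil: 64 mL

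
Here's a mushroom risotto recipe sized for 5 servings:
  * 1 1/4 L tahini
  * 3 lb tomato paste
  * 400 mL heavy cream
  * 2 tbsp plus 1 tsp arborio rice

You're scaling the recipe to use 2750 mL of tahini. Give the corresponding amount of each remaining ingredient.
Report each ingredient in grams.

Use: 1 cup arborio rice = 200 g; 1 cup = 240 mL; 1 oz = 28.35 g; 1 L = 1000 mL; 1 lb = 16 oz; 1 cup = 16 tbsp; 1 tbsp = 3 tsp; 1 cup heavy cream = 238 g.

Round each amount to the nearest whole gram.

tomato paste: 2994 g; heavy cream: 873 g; arborio rice: 64 g

The original recipe has 1250 mL of tahini, so the scaling factor is 2750 ÷ 1250 = 11/5 = 2.2.
tomato paste: 3 lb × 11/5 × 16 oz/lb × 28.35 g/oz ≈ 2994 g
heavy cream: 400 mL × 11/5 ÷ 240 mL/cup × 238 g/cup ≈ 873 g
arborio rice: (2 tbsp + 1 tsp = 7/3 tbsp) × 11/5 ÷ 16 tbsp/cup × 200 g/cup ≈ 64 g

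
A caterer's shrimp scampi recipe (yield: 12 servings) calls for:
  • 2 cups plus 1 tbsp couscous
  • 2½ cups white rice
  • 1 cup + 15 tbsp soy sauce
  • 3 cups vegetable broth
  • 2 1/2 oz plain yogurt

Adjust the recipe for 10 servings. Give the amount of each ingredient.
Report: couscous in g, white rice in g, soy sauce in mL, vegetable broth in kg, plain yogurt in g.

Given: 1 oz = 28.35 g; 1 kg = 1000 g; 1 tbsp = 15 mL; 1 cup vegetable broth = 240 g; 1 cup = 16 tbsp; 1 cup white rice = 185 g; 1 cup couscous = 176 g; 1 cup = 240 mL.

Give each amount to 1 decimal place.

couscous: 302.5 g; white rice: 385.4 g; soy sauce: 387.5 mL; vegetable broth: 0.6 kg; plain yogurt: 59.1 g

Scaling factor: 10/12 = 5/6.
couscous: (2 cup + 1 tbsp = 2.0625 cup) × 5/6 × 176 g/cup = 302.5 g
white rice: 2.5 cup × 5/6 × 185 g/cup ≈ 385.4 g
soy sauce: (1 cup + 15 tbsp = 1.9375 cup) × 5/6 × 240 mL/cup = 387.5 mL
vegetable broth: 3 cup × 5/6 × 240 g/cup ÷ 1000 g/kg = 0.6 kg
plain yogurt: 2.5 oz × 5/6 × 28.35 g/oz ≈ 59.1 g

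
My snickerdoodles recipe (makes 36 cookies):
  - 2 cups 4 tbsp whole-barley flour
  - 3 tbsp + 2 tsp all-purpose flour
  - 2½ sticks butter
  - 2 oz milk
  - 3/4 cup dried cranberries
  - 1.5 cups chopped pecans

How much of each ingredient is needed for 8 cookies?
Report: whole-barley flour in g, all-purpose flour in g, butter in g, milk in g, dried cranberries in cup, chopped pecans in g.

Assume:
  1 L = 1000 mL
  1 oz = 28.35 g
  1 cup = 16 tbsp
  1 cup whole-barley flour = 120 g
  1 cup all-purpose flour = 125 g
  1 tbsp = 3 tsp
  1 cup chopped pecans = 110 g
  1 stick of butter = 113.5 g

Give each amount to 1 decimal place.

Scaling factor: 8/36 = 2/9.
whole-barley flour: (2 cup + 4 tbsp = 2.25 cup) × 2/9 × 120 g/cup = 60.0 g
all-purpose flour: (3 tbsp + 2 tsp = 11/3 tbsp) × 2/9 ÷ 16 tbsp/cup × 125 g/cup ≈ 6.4 g
butter: 2.5 stick × 2/9 × 113.5 g/stick ≈ 63.1 g
milk: 2 oz × 2/9 × 28.35 g/oz = 12.6 g
dried cranberries: 0.75 cup × 2/9 ≈ 0.2 cup
chopped pecans: 1.5 cup × 2/9 × 110 g/cup ≈ 36.7 g

whole-barley flour: 60.0 g; all-purpose flour: 6.4 g; butter: 63.1 g; milk: 12.6 g; dried cranberries: 0.2 cup; chopped pecans: 36.7 g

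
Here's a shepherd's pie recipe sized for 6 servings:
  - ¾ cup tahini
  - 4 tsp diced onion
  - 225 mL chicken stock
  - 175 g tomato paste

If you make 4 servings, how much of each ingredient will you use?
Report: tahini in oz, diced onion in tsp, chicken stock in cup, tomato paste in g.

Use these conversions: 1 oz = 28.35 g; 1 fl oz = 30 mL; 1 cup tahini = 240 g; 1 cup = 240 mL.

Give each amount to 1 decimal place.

tahini: 4.2 oz; diced onion: 2.7 tsp; chicken stock: 0.6 cup; tomato paste: 116.7 g

Scaling factor: 4/6 = 2/3.
tahini: 0.75 cup × 2/3 × 240 g/cup ÷ 28.35 g/oz ≈ 4.2 oz
diced onion: 4 tsp × 2/3 ≈ 2.7 tsp
chicken stock: 225 mL × 2/3 ÷ 240 mL/cup ≈ 0.6 cup
tomato paste: 175 g × 2/3 ≈ 116.7 g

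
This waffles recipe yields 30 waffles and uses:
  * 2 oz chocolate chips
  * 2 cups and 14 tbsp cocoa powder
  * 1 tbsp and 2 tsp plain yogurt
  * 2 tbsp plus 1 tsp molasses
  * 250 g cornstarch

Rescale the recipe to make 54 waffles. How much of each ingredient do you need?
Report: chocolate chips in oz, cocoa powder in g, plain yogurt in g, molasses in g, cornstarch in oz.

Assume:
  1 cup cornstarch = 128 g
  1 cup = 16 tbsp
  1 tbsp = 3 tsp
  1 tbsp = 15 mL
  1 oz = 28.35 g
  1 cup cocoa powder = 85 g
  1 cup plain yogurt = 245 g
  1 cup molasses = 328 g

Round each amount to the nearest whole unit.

Scaling factor: 54/30 = 9/5 = 1.8.
chocolate chips: 2 oz × 9/5 ≈ 4 oz
cocoa powder: (2 cup + 14 tbsp = 2.875 cup) × 9/5 × 85 g/cup ≈ 440 g
plain yogurt: (1 tbsp + 2 tsp = 5/3 tbsp) × 9/5 ÷ 16 tbsp/cup × 245 g/cup ≈ 46 g
molasses: (2 tbsp + 1 tsp = 7/3 tbsp) × 9/5 ÷ 16 tbsp/cup × 328 g/cup ≈ 86 g
cornstarch: 250 g × 9/5 ÷ 28.35 g/oz ≈ 16 oz

chocolate chips: 4 oz; cocoa powder: 440 g; plain yogurt: 46 g; molasses: 86 g; cornstarch: 16 oz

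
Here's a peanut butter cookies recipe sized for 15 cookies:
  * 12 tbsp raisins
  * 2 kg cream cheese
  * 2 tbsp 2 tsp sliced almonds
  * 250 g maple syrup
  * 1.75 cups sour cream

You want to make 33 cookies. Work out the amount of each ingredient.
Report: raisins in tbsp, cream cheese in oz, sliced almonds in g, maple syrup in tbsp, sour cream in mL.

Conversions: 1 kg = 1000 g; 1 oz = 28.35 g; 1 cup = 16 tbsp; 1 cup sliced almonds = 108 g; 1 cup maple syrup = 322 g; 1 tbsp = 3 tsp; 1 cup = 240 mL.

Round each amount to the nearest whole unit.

raisins: 26 tbsp; cream cheese: 155 oz; sliced almonds: 40 g; maple syrup: 27 tbsp; sour cream: 924 mL

Scaling factor: 33/15 = 11/5 = 2.2.
raisins: 12 tbsp × 11/5 ≈ 26 tbsp
cream cheese: 2 kg × 11/5 × 1000 g/kg ÷ 28.35 g/oz ≈ 155 oz
sliced almonds: (2 tbsp + 2 tsp = 8/3 tbsp) × 11/5 ÷ 16 tbsp/cup × 108 g/cup ≈ 40 g
maple syrup: 250 g × 11/5 ÷ 322 g/cup × 16 tbsp/cup ≈ 27 tbsp
sour cream: 1.75 cup × 11/5 × 240 mL/cup = 924 mL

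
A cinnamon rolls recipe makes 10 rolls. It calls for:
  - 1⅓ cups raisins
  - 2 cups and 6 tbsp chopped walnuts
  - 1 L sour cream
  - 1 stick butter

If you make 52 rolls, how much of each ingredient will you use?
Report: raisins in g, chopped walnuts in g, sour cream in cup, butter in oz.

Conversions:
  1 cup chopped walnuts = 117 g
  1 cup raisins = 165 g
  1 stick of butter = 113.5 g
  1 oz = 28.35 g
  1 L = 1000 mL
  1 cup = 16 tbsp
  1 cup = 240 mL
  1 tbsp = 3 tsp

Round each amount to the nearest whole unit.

raisins: 1144 g; chopped walnuts: 1445 g; sour cream: 22 cup; butter: 21 oz

Scaling factor: 52/10 = 26/5 = 5.2.
raisins: 4/3 cup × 26/5 × 165 g/cup = 1144 g
chopped walnuts: (2 cup + 6 tbsp = 2.375 cup) × 26/5 × 117 g/cup ≈ 1445 g
sour cream: 1 L × 26/5 × 1000 mL/L ÷ 240 mL/cup ≈ 22 cup
butter: 1 stick × 26/5 × 113.5 g/stick ÷ 28.35 g/oz ≈ 21 oz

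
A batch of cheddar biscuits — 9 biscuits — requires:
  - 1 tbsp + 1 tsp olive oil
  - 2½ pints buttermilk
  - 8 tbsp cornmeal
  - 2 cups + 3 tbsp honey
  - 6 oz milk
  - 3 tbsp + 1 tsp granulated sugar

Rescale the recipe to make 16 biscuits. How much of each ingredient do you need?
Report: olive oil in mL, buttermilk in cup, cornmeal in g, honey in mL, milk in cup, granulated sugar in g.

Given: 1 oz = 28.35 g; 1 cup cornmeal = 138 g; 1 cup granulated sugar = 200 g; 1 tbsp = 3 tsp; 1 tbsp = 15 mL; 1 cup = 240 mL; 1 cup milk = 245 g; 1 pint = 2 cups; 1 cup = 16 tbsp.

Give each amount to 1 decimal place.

Scaling factor: 16/9.
olive oil: (1 tbsp + 1 tsp = 4/3 tbsp) × 16/9 × 15 mL/tbsp ≈ 35.6 mL
buttermilk: 2.5 pint × 16/9 × 2 cup/pint ≈ 8.9 cup
cornmeal: 8 tbsp × 16/9 ÷ 16 tbsp/cup × 138 g/cup ≈ 122.7 g
honey: (2 cup + 3 tbsp = 2.1875 cup) × 16/9 × 240 mL/cup ≈ 933.3 mL
milk: 6 oz × 16/9 × 28.35 g/oz ÷ 245 g/cup ≈ 1.2 cup
granulated sugar: (3 tbsp + 1 tsp = 10/3 tbsp) × 16/9 ÷ 16 tbsp/cup × 200 g/cup ≈ 74.1 g

olive oil: 35.6 mL; buttermilk: 8.9 cup; cornmeal: 122.7 g; honey: 933.3 mL; milk: 1.2 cup; granulated sugar: 74.1 g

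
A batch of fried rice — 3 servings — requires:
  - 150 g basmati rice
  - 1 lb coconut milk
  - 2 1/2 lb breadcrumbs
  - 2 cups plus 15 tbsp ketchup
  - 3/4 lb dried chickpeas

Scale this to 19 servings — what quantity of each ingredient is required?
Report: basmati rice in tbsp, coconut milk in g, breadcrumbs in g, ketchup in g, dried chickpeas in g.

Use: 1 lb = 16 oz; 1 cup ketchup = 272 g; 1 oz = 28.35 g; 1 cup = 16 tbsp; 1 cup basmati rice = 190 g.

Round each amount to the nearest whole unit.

basmati rice: 80 tbsp; coconut milk: 2873 g; breadcrumbs: 7182 g; ketchup: 5060 g; dried chickpeas: 2155 g

Scaling factor: 19/3.
basmati rice: 150 g × 19/3 ÷ 190 g/cup × 16 tbsp/cup = 80 tbsp
coconut milk: 1 lb × 19/3 × 16 oz/lb × 28.35 g/oz ≈ 2873 g
breadcrumbs: 2.5 lb × 19/3 × 16 oz/lb × 28.35 g/oz = 7182 g
ketchup: (2 cup + 15 tbsp = 2.9375 cup) × 19/3 × 272 g/cup ≈ 5060 g
dried chickpeas: 0.75 lb × 19/3 × 16 oz/lb × 28.35 g/oz ≈ 2155 g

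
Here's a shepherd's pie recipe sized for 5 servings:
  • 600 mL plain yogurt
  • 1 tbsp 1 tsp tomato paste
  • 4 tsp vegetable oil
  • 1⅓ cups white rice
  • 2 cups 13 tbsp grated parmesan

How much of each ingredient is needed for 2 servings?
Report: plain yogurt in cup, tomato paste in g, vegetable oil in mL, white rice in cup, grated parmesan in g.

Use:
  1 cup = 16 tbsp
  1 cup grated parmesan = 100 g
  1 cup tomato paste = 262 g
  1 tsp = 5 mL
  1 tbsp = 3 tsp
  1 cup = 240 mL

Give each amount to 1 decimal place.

plain yogurt: 1.0 cup; tomato paste: 8.7 g; vegetable oil: 8.0 mL; white rice: 0.5 cup; grated parmesan: 112.5 g

Scaling factor: 2/5 = 0.4.
plain yogurt: 600 mL × 2/5 ÷ 240 mL/cup = 1.0 cup
tomato paste: (1 tbsp + 1 tsp = 4/3 tbsp) × 2/5 ÷ 16 tbsp/cup × 262 g/cup ≈ 8.7 g
vegetable oil: 4 tsp × 2/5 × 5 mL/tsp = 8.0 mL
white rice: 4/3 cup × 2/5 ≈ 0.5 cup
grated parmesan: (2 cup + 13 tbsp = 2.8125 cup) × 2/5 × 100 g/cup = 112.5 g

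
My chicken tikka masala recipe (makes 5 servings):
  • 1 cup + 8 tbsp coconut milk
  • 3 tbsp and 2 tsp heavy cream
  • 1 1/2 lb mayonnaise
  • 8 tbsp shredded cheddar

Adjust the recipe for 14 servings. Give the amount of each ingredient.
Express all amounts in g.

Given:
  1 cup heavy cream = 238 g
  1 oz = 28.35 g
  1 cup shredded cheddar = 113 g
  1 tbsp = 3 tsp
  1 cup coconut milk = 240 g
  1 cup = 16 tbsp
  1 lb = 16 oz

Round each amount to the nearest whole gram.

coconut milk: 1008 g; heavy cream: 153 g; mayonnaise: 1905 g; shredded cheddar: 158 g

Scaling factor: 14/5 = 2.8.
coconut milk: (1 cup + 8 tbsp = 1.5 cup) × 14/5 × 240 g/cup = 1008 g
heavy cream: (3 tbsp + 2 tsp = 11/3 tbsp) × 14/5 ÷ 16 tbsp/cup × 238 g/cup ≈ 153 g
mayonnaise: 1.5 lb × 14/5 × 16 oz/lb × 28.35 g/oz ≈ 1905 g
shredded cheddar: 8 tbsp × 14/5 ÷ 16 tbsp/cup × 113 g/cup ≈ 158 g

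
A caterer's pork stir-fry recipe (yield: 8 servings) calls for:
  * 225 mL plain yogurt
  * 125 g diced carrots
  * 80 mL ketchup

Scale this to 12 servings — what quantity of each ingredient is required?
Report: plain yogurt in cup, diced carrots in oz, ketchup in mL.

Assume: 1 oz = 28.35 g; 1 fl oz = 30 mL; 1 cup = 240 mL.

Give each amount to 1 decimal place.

Scaling factor: 12/8 = 3/2 = 1.5.
plain yogurt: 225 mL × 3/2 ÷ 240 mL/cup ≈ 1.4 cup
diced carrots: 125 g × 3/2 ÷ 28.35 g/oz ≈ 6.6 oz
ketchup: 80 mL × 3/2 = 120.0 mL

plain yogurt: 1.4 cup; diced carrots: 6.6 oz; ketchup: 120.0 mL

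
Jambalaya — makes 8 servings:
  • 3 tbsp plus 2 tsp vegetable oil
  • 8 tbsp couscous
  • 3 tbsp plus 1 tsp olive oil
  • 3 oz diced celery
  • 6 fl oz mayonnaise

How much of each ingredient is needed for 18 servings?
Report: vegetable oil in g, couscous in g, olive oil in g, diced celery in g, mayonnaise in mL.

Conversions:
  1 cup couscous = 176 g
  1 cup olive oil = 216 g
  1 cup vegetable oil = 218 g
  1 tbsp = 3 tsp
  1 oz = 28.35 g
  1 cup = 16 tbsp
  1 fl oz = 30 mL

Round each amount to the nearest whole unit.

vegetable oil: 112 g; couscous: 198 g; olive oil: 101 g; diced celery: 191 g; mayonnaise: 405 mL

Scaling factor: 18/8 = 9/4 = 2.25.
vegetable oil: (3 tbsp + 2 tsp = 11/3 tbsp) × 9/4 ÷ 16 tbsp/cup × 218 g/cup ≈ 112 g
couscous: 8 tbsp × 9/4 ÷ 16 tbsp/cup × 176 g/cup = 198 g
olive oil: (3 tbsp + 1 tsp = 10/3 tbsp) × 9/4 ÷ 16 tbsp/cup × 216 g/cup ≈ 101 g
diced celery: 3 oz × 9/4 × 28.35 g/oz ≈ 191 g
mayonnaise: 6 fl oz × 9/4 × 30 mL/fl oz = 405 mL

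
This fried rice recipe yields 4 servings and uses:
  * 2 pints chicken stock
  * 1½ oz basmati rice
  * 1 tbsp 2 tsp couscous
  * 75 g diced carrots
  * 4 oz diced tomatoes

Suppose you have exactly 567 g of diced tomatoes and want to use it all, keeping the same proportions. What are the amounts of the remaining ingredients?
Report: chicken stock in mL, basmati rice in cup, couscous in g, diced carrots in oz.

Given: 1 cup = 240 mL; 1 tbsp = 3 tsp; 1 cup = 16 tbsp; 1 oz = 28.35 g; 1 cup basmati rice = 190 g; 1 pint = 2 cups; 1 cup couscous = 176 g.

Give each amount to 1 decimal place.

The original recipe has 113.4 g of diced tomatoes, so the scaling factor is 567 ÷ 113.4 = 5.
chicken stock: 2 pint × 5 × 2 cup/pint × 240 mL/cup = 4800.0 mL
basmati rice: 1.5 oz × 5 × 28.35 g/oz ÷ 190 g/cup ≈ 1.1 cup
couscous: (1 tbsp + 2 tsp = 5/3 tbsp) × 5 ÷ 16 tbsp/cup × 176 g/cup ≈ 91.7 g
diced carrots: 75 g × 5 ÷ 28.35 g/oz ≈ 13.2 oz

chicken stock: 4800.0 mL; basmati rice: 1.1 cup; couscous: 91.7 g; diced carrots: 13.2 oz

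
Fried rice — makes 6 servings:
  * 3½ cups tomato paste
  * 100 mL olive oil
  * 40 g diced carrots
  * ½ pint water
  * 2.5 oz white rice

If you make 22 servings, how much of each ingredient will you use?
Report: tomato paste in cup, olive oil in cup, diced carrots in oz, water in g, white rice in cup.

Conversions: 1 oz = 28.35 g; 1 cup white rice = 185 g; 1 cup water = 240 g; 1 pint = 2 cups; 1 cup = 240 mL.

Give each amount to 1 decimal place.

Scaling factor: 22/6 = 11/3.
tomato paste: 3.5 cup × 11/3 ≈ 12.8 cup
olive oil: 100 mL × 11/3 ÷ 240 mL/cup ≈ 1.5 cup
diced carrots: 40 g × 11/3 ÷ 28.35 g/oz ≈ 5.2 oz
water: 0.5 pint × 11/3 × 2 cup/pint × 240 g/cup = 880.0 g
white rice: 2.5 oz × 11/3 × 28.35 g/oz ÷ 185 g/cup ≈ 1.4 cup

tomato paste: 12.8 cup; olive oil: 1.5 cup; diced carrots: 5.2 oz; water: 880.0 g; white rice: 1.4 cup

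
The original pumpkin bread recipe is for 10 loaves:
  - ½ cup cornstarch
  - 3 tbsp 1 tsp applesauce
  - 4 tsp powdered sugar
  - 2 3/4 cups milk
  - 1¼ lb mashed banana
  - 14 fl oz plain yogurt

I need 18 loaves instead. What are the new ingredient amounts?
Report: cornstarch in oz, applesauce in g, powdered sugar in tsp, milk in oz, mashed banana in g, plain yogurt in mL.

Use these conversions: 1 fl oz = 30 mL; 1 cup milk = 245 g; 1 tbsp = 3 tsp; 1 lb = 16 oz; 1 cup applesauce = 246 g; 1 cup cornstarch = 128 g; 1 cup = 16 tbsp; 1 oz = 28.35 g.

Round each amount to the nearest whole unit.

Scaling factor: 18/10 = 9/5 = 1.8.
cornstarch: 0.5 cup × 9/5 × 128 g/cup ÷ 28.35 g/oz ≈ 4 oz
applesauce: (3 tbsp + 1 tsp = 10/3 tbsp) × 9/5 ÷ 16 tbsp/cup × 246 g/cup ≈ 92 g
powdered sugar: 4 tsp × 9/5 ≈ 7 tsp
milk: 2.75 cup × 9/5 × 245 g/cup ÷ 28.35 g/oz ≈ 43 oz
mashed banana: 1.25 lb × 9/5 × 16 oz/lb × 28.35 g/oz ≈ 1021 g
plain yogurt: 14 fl oz × 9/5 × 30 mL/fl oz = 756 mL

cornstarch: 4 oz; applesauce: 92 g; powdered sugar: 7 tsp; milk: 43 oz; mashed banana: 1021 g; plain yogurt: 756 mL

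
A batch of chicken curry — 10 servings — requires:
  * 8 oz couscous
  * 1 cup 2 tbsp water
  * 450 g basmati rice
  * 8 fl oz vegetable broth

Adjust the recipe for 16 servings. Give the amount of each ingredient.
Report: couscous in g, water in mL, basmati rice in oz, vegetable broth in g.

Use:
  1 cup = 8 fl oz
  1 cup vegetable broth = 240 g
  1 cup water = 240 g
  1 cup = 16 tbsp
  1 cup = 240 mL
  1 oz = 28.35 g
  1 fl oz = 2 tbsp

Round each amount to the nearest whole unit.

couscous: 363 g; water: 432 mL; basmati rice: 25 oz; vegetable broth: 384 g

Scaling factor: 16/10 = 8/5 = 1.6.
couscous: 8 oz × 8/5 × 28.35 g/oz ≈ 363 g
water: (1 cup + 2 tbsp = 1.125 cup) × 8/5 × 240 mL/cup = 432 mL
basmati rice: 450 g × 8/5 ÷ 28.35 g/oz ≈ 25 oz
vegetable broth: 8 fl oz × 8/5 ÷ 8 fl oz/cup × 240 g/cup = 384 g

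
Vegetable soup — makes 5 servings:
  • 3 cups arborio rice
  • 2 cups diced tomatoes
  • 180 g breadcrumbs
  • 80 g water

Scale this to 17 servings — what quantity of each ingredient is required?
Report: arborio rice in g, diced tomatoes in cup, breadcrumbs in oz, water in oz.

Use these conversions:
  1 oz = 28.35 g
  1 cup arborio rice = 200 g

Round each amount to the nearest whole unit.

arborio rice: 2040 g; diced tomatoes: 7 cup; breadcrumbs: 22 oz; water: 10 oz

Scaling factor: 17/5 = 3.4.
arborio rice: 3 cup × 17/5 × 200 g/cup = 2040 g
diced tomatoes: 2 cup × 17/5 ≈ 7 cup
breadcrumbs: 180 g × 17/5 ÷ 28.35 g/oz ≈ 22 oz
water: 80 g × 17/5 ÷ 28.35 g/oz ≈ 10 oz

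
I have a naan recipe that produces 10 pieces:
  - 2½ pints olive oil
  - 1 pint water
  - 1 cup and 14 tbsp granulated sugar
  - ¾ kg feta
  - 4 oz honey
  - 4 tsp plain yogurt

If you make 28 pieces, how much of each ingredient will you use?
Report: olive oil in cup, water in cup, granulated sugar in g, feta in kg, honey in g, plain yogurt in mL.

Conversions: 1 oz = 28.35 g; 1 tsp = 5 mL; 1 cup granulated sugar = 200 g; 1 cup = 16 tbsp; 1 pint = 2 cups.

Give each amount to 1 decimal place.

Scaling factor: 28/10 = 14/5 = 2.8.
olive oil: 2.5 pint × 14/5 × 2 cup/pint = 14.0 cup
water: 1 pint × 14/5 × 2 cup/pint = 5.6 cup
granulated sugar: (1 cup + 14 tbsp = 1.875 cup) × 14/5 × 200 g/cup = 1050.0 g
feta: 0.75 kg × 14/5 = 2.1 kg
honey: 4 oz × 14/5 × 28.35 g/oz ≈ 317.5 g
plain yogurt: 4 tsp × 14/5 × 5 mL/tsp = 56.0 mL

olive oil: 14.0 cup; water: 5.6 cup; granulated sugar: 1050.0 g; feta: 2.1 kg; honey: 317.5 g; plain yogurt: 56.0 mL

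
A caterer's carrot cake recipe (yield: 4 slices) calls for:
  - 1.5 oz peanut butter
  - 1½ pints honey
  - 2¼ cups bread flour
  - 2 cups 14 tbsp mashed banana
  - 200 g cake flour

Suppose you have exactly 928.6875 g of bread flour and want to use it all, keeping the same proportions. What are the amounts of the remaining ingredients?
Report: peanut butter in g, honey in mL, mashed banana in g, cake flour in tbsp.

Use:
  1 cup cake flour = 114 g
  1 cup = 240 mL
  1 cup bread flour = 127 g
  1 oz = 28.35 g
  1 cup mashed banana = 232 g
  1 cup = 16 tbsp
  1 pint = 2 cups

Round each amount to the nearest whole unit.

The original recipe has 285.75 g of bread flour, so the scaling factor is 928.6875 ÷ 285.75 = 13/4 = 3.25.
peanut butter: 1.5 oz × 13/4 × 28.35 g/oz ≈ 138 g
honey: 1.5 pint × 13/4 × 2 cup/pint × 240 mL/cup = 2340 mL
mashed banana: (2 cup + 14 tbsp = 2.875 cup) × 13/4 × 232 g/cup ≈ 2168 g
cake flour: 200 g × 13/4 ÷ 114 g/cup × 16 tbsp/cup ≈ 91 tbsp

peanut butter: 138 g; honey: 2340 mL; mashed banana: 2168 g; cake flour: 91 tbsp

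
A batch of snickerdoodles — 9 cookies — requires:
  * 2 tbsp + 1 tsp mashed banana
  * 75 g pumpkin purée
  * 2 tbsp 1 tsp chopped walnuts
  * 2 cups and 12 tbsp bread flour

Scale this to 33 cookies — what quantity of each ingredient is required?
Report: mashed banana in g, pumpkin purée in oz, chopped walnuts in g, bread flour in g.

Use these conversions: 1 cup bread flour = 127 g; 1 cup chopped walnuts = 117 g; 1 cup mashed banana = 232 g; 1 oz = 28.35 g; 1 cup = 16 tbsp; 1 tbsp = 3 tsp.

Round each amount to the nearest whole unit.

mashed banana: 124 g; pumpkin purée: 10 oz; chopped walnuts: 63 g; bread flour: 1281 g

Scaling factor: 33/9 = 11/3.
mashed banana: (2 tbsp + 1 tsp = 7/3 tbsp) × 11/3 ÷ 16 tbsp/cup × 232 g/cup ≈ 124 g
pumpkin purée: 75 g × 11/3 ÷ 28.35 g/oz ≈ 10 oz
chopped walnuts: (2 tbsp + 1 tsp = 7/3 tbsp) × 11/3 ÷ 16 tbsp/cup × 117 g/cup ≈ 63 g
bread flour: (2 cup + 12 tbsp = 2.75 cup) × 11/3 × 127 g/cup ≈ 1281 g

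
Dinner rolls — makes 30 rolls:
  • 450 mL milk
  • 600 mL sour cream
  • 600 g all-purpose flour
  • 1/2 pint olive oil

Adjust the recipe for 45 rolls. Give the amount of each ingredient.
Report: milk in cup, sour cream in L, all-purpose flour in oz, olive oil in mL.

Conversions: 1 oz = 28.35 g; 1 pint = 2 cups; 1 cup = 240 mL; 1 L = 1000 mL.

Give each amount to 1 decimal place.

milk: 2.8 cup; sour cream: 0.9 L; all-purpose flour: 31.7 oz; olive oil: 360.0 mL

Scaling factor: 45/30 = 3/2 = 1.5.
milk: 450 mL × 3/2 ÷ 240 mL/cup ≈ 2.8 cup
sour cream: 600 mL × 3/2 ÷ 1000 mL/L = 0.9 L
all-purpose flour: 600 g × 3/2 ÷ 28.35 g/oz ≈ 31.7 oz
olive oil: 0.5 pint × 3/2 × 2 cup/pint × 240 mL/cup = 360.0 mL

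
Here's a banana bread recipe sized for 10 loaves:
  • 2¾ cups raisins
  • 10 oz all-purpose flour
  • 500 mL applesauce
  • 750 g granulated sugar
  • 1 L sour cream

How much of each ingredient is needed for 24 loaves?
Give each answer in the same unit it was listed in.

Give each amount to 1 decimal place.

Scaling factor: 24/10 = 12/5 = 2.4.
raisins: 2.75 cup × 12/5 = 6.6 cup
all-purpose flour: 10 oz × 12/5 = 24.0 oz
applesauce: 500 mL × 12/5 = 1200.0 mL
granulated sugar: 750 g × 12/5 = 1800.0 g
sour cream: 1 L × 12/5 = 2.4 L

raisins: 6.6 cup; all-purpose flour: 24.0 oz; applesauce: 1200.0 mL; granulated sugar: 1800.0 g; sour cream: 2.4 L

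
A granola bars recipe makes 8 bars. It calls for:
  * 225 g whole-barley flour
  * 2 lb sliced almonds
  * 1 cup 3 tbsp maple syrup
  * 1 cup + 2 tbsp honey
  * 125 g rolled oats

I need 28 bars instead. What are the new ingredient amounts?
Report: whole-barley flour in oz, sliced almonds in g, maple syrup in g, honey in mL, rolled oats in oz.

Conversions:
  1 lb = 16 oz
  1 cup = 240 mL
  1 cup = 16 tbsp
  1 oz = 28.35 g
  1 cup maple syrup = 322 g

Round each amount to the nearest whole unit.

Scaling factor: 28/8 = 7/2 = 3.5.
whole-barley flour: 225 g × 7/2 ÷ 28.35 g/oz ≈ 28 oz
sliced almonds: 2 lb × 7/2 × 16 oz/lb × 28.35 g/oz ≈ 3175 g
maple syrup: (1 cup + 3 tbsp = 1.1875 cup) × 7/2 × 322 g/cup ≈ 1338 g
honey: (1 cup + 2 tbsp = 1.125 cup) × 7/2 × 240 mL/cup = 945 mL
rolled oats: 125 g × 7/2 ÷ 28.35 g/oz ≈ 15 oz

whole-barley flour: 28 oz; sliced almonds: 3175 g; maple syrup: 1338 g; honey: 945 mL; rolled oats: 15 oz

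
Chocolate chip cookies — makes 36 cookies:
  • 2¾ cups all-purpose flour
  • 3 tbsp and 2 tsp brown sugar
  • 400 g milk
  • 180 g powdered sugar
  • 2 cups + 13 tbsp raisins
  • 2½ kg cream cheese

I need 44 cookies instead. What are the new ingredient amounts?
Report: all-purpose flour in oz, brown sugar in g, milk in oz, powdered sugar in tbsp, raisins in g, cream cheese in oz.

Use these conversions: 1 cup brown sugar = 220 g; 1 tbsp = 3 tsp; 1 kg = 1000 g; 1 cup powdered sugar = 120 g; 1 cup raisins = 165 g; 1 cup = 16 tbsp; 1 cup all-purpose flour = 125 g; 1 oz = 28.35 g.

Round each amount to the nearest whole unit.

all-purpose flour: 15 oz; brown sugar: 62 g; milk: 17 oz; powdered sugar: 29 tbsp; raisins: 567 g; cream cheese: 108 oz

Scaling factor: 44/36 = 11/9.
all-purpose flour: 2.75 cup × 11/9 × 125 g/cup ÷ 28.35 g/oz ≈ 15 oz
brown sugar: (3 tbsp + 2 tsp = 11/3 tbsp) × 11/9 ÷ 16 tbsp/cup × 220 g/cup ≈ 62 g
milk: 400 g × 11/9 ÷ 28.35 g/oz ≈ 17 oz
powdered sugar: 180 g × 11/9 ÷ 120 g/cup × 16 tbsp/cup ≈ 29 tbsp
raisins: (2 cup + 13 tbsp = 2.8125 cup) × 11/9 × 165 g/cup ≈ 567 g
cream cheese: 2.5 kg × 11/9 × 1000 g/kg ÷ 28.35 g/oz ≈ 108 oz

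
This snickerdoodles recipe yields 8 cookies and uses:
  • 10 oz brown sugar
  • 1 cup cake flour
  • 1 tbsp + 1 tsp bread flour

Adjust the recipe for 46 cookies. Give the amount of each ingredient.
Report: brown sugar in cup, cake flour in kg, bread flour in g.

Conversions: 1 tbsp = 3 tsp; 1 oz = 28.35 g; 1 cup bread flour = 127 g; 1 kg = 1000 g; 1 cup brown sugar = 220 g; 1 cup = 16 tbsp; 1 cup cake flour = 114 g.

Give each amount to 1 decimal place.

Scaling factor: 46/8 = 23/4 = 5.75.
brown sugar: 10 oz × 23/4 × 28.35 g/oz ÷ 220 g/cup ≈ 7.4 cup
cake flour: 1 cup × 23/4 × 114 g/cup ÷ 1000 g/kg ≈ 0.7 kg
bread flour: (1 tbsp + 1 tsp = 4/3 tbsp) × 23/4 ÷ 16 tbsp/cup × 127 g/cup ≈ 60.9 g

brown sugar: 7.4 cup; cake flour: 0.7 kg; bread flour: 60.9 g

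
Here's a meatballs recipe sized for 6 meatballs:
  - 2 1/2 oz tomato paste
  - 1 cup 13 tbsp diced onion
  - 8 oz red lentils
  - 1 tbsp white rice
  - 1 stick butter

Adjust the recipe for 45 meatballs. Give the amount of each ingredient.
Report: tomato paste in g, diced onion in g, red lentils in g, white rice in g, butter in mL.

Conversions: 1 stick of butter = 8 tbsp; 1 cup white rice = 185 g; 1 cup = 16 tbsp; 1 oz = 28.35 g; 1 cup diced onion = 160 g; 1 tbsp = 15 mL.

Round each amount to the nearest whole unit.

tomato paste: 532 g; diced onion: 2175 g; red lentils: 1701 g; white rice: 87 g; butter: 900 mL

Scaling factor: 45/6 = 15/2 = 7.5.
tomato paste: 2.5 oz × 15/2 × 28.35 g/oz ≈ 532 g
diced onion: (1 cup + 13 tbsp = 1.8125 cup) × 15/2 × 160 g/cup = 2175 g
red lentils: 8 oz × 15/2 × 28.35 g/oz = 1701 g
white rice: 1 tbsp × 15/2 ÷ 16 tbsp/cup × 185 g/cup ≈ 87 g
butter: 1 stick × 15/2 × 8 tbsp/stick × 15 mL/tbsp = 900 mL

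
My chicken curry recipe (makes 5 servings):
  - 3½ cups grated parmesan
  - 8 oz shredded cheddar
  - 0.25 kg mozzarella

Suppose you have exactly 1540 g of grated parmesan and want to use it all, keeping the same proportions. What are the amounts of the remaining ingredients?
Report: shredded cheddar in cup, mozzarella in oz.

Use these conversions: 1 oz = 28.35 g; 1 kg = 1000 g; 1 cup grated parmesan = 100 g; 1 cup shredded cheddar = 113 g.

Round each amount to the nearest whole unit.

shredded cheddar: 9 cup; mozzarella: 39 oz

The original recipe has 350 g of grated parmesan, so the scaling factor is 1540 ÷ 350 = 22/5 = 4.4.
shredded cheddar: 8 oz × 22/5 × 28.35 g/oz ÷ 113 g/cup ≈ 9 cup
mozzarella: 0.25 kg × 22/5 × 1000 g/kg ÷ 28.35 g/oz ≈ 39 oz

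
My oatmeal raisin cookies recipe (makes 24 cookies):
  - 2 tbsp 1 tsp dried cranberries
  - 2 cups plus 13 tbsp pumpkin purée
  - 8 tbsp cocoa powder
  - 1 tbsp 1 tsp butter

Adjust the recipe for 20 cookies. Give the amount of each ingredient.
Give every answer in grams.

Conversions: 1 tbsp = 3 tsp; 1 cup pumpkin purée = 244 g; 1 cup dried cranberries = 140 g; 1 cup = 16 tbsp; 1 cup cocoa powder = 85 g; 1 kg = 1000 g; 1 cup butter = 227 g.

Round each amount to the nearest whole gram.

Scaling factor: 20/24 = 5/6.
dried cranberries: (2 tbsp + 1 tsp = 7/3 tbsp) × 5/6 ÷ 16 tbsp/cup × 140 g/cup ≈ 17 g
pumpkin purée: (2 cup + 13 tbsp = 2.8125 cup) × 5/6 × 244 g/cup ≈ 572 g
cocoa powder: 8 tbsp × 5/6 ÷ 16 tbsp/cup × 85 g/cup ≈ 35 g
butter: (1 tbsp + 1 tsp = 4/3 tbsp) × 5/6 ÷ 16 tbsp/cup × 227 g/cup ≈ 16 g

dried cranberries: 17 g; pumpkin purée: 572 g; cocoa powder: 35 g; butter: 16 g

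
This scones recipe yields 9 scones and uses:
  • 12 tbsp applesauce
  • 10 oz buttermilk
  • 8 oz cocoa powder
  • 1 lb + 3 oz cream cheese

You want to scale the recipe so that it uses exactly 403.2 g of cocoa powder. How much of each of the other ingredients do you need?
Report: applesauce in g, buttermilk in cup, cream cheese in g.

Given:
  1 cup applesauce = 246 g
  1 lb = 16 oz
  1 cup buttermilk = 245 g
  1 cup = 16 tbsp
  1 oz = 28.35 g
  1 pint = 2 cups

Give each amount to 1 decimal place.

applesauce: 328.0 g; buttermilk: 2.1 cup; cream cheese: 957.6 g

The original recipe has 226.8 g of cocoa powder, so the scaling factor is 403.2 ÷ 226.8 = 16/9.
applesauce: 12 tbsp × 16/9 ÷ 16 tbsp/cup × 246 g/cup = 328.0 g
buttermilk: 10 oz × 16/9 × 28.35 g/oz ÷ 245 g/cup ≈ 2.1 cup
cream cheese: (1 lb + 3 oz = 1.1875 lb) × 16/9 × 16 oz/lb × 28.35 g/oz = 957.6 g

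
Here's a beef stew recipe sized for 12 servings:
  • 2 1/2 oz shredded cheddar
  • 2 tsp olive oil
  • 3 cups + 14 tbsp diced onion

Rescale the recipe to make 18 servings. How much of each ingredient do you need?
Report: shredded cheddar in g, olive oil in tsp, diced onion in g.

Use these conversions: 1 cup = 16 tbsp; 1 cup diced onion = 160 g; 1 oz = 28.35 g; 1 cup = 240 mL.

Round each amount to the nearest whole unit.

shredded cheddar: 106 g; olive oil: 3 tsp; diced onion: 930 g

Scaling factor: 18/12 = 3/2 = 1.5.
shredded cheddar: 2.5 oz × 3/2 × 28.35 g/oz ≈ 106 g
olive oil: 2 tsp × 3/2 = 3 tsp
diced onion: (3 cup + 14 tbsp = 3.875 cup) × 3/2 × 160 g/cup = 930 g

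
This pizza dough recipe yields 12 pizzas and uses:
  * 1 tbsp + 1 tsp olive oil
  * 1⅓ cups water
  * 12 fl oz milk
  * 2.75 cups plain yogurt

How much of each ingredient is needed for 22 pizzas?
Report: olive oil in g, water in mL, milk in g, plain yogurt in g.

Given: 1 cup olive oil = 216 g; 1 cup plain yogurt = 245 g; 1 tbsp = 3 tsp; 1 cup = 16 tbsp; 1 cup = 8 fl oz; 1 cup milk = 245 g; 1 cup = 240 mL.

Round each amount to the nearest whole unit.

olive oil: 33 g; water: 587 mL; milk: 674 g; plain yogurt: 1235 g

Scaling factor: 22/12 = 11/6.
olive oil: (1 tbsp + 1 tsp = 4/3 tbsp) × 11/6 ÷ 16 tbsp/cup × 216 g/cup = 33 g
water: 4/3 cup × 11/6 × 240 mL/cup ≈ 587 mL
milk: 12 fl oz × 11/6 ÷ 8 fl oz/cup × 245 g/cup ≈ 674 g
plain yogurt: 2.75 cup × 11/6 × 245 g/cup ≈ 1235 g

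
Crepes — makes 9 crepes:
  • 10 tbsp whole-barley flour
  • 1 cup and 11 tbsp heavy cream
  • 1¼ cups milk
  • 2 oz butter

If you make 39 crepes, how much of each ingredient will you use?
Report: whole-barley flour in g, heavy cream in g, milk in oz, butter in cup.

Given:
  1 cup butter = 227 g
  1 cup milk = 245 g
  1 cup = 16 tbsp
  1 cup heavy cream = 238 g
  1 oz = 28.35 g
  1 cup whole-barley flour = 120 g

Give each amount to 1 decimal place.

whole-barley flour: 325.0 g; heavy cream: 1740.4 g; milk: 46.8 oz; butter: 1.1 cup

Scaling factor: 39/9 = 13/3.
whole-barley flour: 10 tbsp × 13/3 ÷ 16 tbsp/cup × 120 g/cup = 325.0 g
heavy cream: (1 cup + 11 tbsp = 1.6875 cup) × 13/3 × 238 g/cup ≈ 1740.4 g
milk: 1.25 cup × 13/3 × 245 g/cup ÷ 28.35 g/oz ≈ 46.8 oz
butter: 2 oz × 13/3 × 28.35 g/oz ÷ 227 g/cup ≈ 1.1 cup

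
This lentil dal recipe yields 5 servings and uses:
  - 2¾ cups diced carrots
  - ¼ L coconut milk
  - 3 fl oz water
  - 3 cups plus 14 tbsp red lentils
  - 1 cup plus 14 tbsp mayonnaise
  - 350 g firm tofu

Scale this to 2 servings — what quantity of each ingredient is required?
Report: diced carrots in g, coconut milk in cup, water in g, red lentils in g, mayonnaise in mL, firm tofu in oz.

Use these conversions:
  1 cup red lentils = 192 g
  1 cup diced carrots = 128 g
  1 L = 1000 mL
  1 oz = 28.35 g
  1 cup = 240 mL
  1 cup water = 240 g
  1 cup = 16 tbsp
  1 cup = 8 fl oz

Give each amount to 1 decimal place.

diced carrots: 140.8 g; coconut milk: 0.4 cup; water: 36.0 g; red lentils: 297.6 g; mayonnaise: 180.0 mL; firm tofu: 4.9 oz

Scaling factor: 2/5 = 0.4.
diced carrots: 2.75 cup × 2/5 × 128 g/cup = 140.8 g
coconut milk: 0.25 L × 2/5 × 1000 mL/L ÷ 240 mL/cup ≈ 0.4 cup
water: 3 fl oz × 2/5 ÷ 8 fl oz/cup × 240 g/cup = 36.0 g
red lentils: (3 cup + 14 tbsp = 3.875 cup) × 2/5 × 192 g/cup = 297.6 g
mayonnaise: (1 cup + 14 tbsp = 1.875 cup) × 2/5 × 240 mL/cup = 180.0 mL
firm tofu: 350 g × 2/5 ÷ 28.35 g/oz ≈ 4.9 oz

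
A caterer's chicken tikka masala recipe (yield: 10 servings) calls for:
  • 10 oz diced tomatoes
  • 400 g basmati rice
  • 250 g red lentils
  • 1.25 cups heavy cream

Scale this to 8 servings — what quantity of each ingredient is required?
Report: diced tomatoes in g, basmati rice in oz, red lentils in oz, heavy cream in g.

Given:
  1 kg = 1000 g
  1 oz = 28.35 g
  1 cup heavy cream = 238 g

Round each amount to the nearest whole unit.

Scaling factor: 8/10 = 4/5 = 0.8.
diced tomatoes: 10 oz × 4/5 × 28.35 g/oz ≈ 227 g
basmati rice: 400 g × 4/5 ÷ 28.35 g/oz ≈ 11 oz
red lentils: 250 g × 4/5 ÷ 28.35 g/oz ≈ 7 oz
heavy cream: 1.25 cup × 4/5 × 238 g/cup = 238 g

diced tomatoes: 227 g; basmati rice: 11 oz; red lentils: 7 oz; heavy cream: 238 g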